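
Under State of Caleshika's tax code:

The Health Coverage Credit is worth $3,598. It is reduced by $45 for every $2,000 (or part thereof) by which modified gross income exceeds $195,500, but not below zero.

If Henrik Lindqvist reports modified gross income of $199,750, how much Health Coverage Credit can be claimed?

$3,463

Health Coverage Credit: income exceeds $195,500 by $4,250, which is 3 full-or-partial $2,000 increments; reduction = 3 × $45 = $135, leaving $3,463.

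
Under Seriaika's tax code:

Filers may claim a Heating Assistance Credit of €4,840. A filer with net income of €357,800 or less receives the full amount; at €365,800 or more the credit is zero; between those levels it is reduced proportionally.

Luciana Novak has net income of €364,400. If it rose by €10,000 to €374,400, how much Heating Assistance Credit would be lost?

€847

At €364,400 — €364,400 is €6,600 into a €8,000 phase-out range, leaving 1,400/8,000 of the credit: €4,840 × 1,400/8,000 = €847.
At €374,400 — €374,400 is at or above €365,800, so the credit is €0.
Lost: €847 − €0 = €847.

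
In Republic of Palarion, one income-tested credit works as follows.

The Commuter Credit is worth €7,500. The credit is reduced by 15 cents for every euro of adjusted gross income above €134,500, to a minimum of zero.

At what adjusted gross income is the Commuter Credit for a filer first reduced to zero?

€184,500

The credit falls by 15% of each euro above €134,500, so it reaches zero when the excess is €7,500 / 15% = €50,000: income = €134,500 + €50,000 = €184,500.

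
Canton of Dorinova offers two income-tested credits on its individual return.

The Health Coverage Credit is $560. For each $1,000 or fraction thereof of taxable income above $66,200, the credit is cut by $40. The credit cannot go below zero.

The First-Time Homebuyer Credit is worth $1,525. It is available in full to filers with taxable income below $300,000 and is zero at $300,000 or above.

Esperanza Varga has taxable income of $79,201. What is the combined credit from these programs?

Health Coverage Credit: income exceeds $66,200 by $13,001 → 14 increments × $40 = $560 ≥ base, so the credit is $0.
First-Time Homebuyer Credit: $79,201 is below the $300,000 cutoff, so the full $1,525 applies.
Total: $0 + $1,525 = $1,525.

$1,525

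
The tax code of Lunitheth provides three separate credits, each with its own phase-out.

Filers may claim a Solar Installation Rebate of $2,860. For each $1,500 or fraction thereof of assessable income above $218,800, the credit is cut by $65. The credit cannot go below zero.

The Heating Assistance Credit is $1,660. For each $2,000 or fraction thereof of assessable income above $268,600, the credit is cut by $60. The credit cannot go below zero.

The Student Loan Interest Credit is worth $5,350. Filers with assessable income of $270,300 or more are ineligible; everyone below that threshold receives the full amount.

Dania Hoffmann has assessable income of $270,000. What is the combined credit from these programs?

Solar Installation Rebate: income exceeds $218,800 by $51,200, which is 35 full-or-partial $1,500 increments; reduction = 35 × $65 = $2,275, leaving $585.
Heating Assistance Credit: income exceeds $268,600 by $1,400, which is 1 full-or-partial $2,000 increment; reduction = 1 × $60 = $60, leaving $1,600.
Student Loan Interest Credit: $270,000 is below the $270,300 cutoff, so the full $5,350 applies.
Total: $585 + $1,600 + $5,350 = $7,535.

$7,535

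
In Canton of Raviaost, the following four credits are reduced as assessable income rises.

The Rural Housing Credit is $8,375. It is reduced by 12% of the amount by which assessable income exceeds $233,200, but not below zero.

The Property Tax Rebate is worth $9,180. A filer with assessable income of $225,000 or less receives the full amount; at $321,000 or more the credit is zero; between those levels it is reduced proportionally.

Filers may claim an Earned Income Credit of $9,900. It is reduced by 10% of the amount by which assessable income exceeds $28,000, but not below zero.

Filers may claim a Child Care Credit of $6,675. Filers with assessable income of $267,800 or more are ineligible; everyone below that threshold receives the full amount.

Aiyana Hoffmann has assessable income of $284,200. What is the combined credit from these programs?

$5,774

Rural Housing Credit: 12% of the $51,000 excess over $233,200 is $6,120; credit = $8,375 − $6,120 = $2,255.
Property Tax Rebate: $284,200 is $59,200 into a $96,000 phase-out range, leaving 36,800/96,000 of the credit: $9,180 × 36,800/96,000 = $3,519.
Earned Income Credit: 10% of the $256,200 excess over $28,000 is $25,620 ≥ base, so the credit is $0.
Child Care Credit: $284,200 meets or exceeds the $267,800 cutoff, so the credit is $0.
Total: $2,255 + $3,519 + $0 + $0 = $5,774.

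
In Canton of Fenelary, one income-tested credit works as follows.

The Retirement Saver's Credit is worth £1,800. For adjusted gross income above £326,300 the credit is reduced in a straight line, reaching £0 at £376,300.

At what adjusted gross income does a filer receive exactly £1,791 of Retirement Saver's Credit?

£326,550

£1,791 is 1,791/1,800 of the full £1,800, so 9/1,800 of the £50,000 range has been used: income = £326,300 + £50,000 × 9/1,800 = £326,550.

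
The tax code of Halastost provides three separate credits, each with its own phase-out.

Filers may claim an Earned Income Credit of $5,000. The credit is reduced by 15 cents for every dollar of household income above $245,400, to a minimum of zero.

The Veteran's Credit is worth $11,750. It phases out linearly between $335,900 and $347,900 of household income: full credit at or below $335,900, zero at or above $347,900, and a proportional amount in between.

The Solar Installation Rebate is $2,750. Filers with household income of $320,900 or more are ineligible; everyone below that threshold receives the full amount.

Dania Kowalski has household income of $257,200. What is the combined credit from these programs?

Earned Income Credit: 15% of the $11,800 excess over $245,400 is $1,770; credit = $5,000 − $1,770 = $3,230.
Veteran's Credit: $257,200 is at or below the $335,900 threshold, so the full $11,750 applies.
Solar Installation Rebate: $257,200 is below the $320,900 cutoff, so the full $2,750 applies.
Total: $3,230 + $11,750 + $2,750 = $17,730.

$17,730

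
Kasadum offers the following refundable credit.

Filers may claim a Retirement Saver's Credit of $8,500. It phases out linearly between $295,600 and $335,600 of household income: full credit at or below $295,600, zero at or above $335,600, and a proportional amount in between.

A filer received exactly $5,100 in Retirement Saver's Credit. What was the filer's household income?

$311,600

$5,100 is 5,100/8,500 of the full $8,500, so 3,400/8,500 of the $40,000 range has been used: income = $295,600 + $40,000 × 3,400/8,500 = $311,600.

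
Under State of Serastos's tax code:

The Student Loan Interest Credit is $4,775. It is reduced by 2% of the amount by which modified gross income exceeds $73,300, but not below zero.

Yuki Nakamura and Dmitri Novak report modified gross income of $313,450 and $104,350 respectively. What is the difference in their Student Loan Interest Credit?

$4,154

Yuki ($313,450): Student Loan Interest Credit: 2% of the $240,150 excess over $73,300 is $4,803 ≥ base, so the credit is $0.
Dmitri ($104,350): Student Loan Interest Credit: 2% of the $31,050 excess over $73,300 is $621; credit = $4,775 − $621 = $4,154.
Difference: |$0 − $4,154| = $4,154.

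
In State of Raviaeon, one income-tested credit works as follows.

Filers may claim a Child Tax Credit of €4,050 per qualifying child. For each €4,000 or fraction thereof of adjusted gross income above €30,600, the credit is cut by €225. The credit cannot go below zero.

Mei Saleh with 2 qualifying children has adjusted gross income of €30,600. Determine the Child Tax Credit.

Child Tax Credit: base = 2 × €4,050 = €8,100. €30,600 is at or below the €30,600 threshold, so the full €8,100 applies.

€8,100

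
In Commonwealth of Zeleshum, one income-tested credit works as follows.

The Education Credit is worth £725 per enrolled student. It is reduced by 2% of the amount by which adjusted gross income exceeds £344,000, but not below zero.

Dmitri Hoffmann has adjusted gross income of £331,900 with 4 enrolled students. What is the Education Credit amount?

Education Credit: base = 4 × £725 = £2,900. £331,900 is at or below the £344,000 threshold, so the full £2,900 applies.

£2,900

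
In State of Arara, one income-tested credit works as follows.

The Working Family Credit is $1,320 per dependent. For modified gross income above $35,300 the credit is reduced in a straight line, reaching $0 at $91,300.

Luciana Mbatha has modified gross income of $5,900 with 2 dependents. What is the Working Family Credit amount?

$2,640

Working Family Credit: base = 2 × $1,320 = $2,640. $5,900 is at or below the $35,300 threshold, so the full $2,640 applies.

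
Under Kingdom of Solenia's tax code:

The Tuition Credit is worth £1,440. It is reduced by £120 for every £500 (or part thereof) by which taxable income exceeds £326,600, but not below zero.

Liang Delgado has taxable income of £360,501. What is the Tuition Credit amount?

Tuition Credit: income exceeds £326,600 by £33,901 → 68 increments × £120 = £8,160 ≥ base, so the credit is £0.

£0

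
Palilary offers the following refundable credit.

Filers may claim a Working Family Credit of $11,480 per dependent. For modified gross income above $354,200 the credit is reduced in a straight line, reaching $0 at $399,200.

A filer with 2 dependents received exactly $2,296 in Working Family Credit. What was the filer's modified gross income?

Full credit = 2 × $11,480 = $22,960.
$2,296 is 2,296/22,960 of the full $22,960, so 20,664/22,960 of the $45,000 range has been used: income = $354,200 + $45,000 × 20,664/22,960 = $394,700.

$394,700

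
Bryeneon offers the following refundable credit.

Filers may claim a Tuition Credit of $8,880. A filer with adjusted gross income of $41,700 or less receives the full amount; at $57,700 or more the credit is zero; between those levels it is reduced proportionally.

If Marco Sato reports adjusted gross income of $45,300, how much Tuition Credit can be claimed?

$6,882

Tuition Credit: $45,300 is $3,600 into a $16,000 phase-out range, leaving 12,400/16,000 of the credit: $8,880 × 12,400/16,000 = $6,882.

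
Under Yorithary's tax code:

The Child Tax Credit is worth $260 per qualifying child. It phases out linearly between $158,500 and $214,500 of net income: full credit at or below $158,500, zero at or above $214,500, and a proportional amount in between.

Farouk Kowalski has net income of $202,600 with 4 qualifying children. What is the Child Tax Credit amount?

Child Tax Credit: base = 4 × $260 = $1,040. $202,600 is $44,100 into a $56,000 phase-out range, leaving 11,900/56,000 of the credit: $1,040 × 11,900/56,000 = $221.

$221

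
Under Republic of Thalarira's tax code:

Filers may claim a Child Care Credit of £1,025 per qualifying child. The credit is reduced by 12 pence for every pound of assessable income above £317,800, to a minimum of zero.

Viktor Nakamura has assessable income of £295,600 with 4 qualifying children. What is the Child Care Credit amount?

£4,100

Child Care Credit: base = 4 × £1,025 = £4,100. £295,600 is at or below the £317,800 threshold, so the full £4,100 applies.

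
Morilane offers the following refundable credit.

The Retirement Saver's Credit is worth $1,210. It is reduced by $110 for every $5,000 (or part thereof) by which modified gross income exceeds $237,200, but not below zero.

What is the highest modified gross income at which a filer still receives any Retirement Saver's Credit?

$287,200

After 10 increments the reduction is 10 × $110 = $1,100, leaving $110; one more increment wipes it out. Increment 10 ends at excess 10 × $5,000 = $50,000, so the highest qualifying income is $237,200 + $50,000 = $287,200.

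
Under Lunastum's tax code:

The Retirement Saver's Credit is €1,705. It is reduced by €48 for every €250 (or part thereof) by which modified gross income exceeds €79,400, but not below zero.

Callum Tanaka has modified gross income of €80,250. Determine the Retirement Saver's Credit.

€1,513

Retirement Saver's Credit: income exceeds €79,400 by €850, which is 4 full-or-partial €250 increments; reduction = 4 × €48 = €192, leaving €1,513.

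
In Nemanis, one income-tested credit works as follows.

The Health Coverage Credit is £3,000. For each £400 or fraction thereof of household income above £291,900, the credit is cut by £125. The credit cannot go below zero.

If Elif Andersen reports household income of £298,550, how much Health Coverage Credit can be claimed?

£875

Health Coverage Credit: income exceeds £291,900 by £6,650, which is 17 full-or-partial £400 increments; reduction = 17 × £125 = £2,125, leaving £875.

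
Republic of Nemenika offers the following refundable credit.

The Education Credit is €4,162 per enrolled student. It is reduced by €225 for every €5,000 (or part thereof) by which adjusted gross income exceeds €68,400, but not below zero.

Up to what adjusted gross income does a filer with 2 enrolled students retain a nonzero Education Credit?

Full credit = 2 × €4,162 = €8,324.
After 36 increments the reduction is 36 × €225 = €8,100, leaving €224; one more increment wipes it out. Increment 36 ends at excess 36 × €5,000 = €180,000, so the highest qualifying income is €68,400 + €180,000 = €248,400.

€248,400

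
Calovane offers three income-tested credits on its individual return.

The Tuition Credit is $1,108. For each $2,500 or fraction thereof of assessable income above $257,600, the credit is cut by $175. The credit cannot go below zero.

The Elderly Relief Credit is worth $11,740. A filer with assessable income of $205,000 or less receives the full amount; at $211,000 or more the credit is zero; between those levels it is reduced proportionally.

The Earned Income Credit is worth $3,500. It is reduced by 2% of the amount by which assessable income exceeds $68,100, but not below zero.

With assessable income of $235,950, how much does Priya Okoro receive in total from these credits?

$1,251

Tuition Credit: $235,950 is at or below the $257,600 threshold, so the full $1,108 applies.
Elderly Relief Credit: $235,950 is at or above $211,000, so the credit is $0.
Earned Income Credit: 2% of the $167,850 excess over $68,100 is $3,357; credit = $3,500 − $3,357 = $143.
Total: $1,108 + $0 + $143 = $1,251.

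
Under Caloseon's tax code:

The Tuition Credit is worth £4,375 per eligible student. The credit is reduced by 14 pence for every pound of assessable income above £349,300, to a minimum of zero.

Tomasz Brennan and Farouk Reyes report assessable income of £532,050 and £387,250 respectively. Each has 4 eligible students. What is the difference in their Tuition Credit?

£12,187

Tomasz (£532,050): Tuition Credit: base = 4 × £4,375 = £17,500. 14% of the £182,750 excess over £349,300 is £25,585 ≥ base, so the credit is £0.
Farouk (£387,250): Tuition Credit: base = 4 × £4,375 = £17,500. 14% of the £37,950 excess over £349,300 is £5,313; credit = £17,500 − £5,313 = £12,187.
Difference: |£0 − £12,187| = £12,187.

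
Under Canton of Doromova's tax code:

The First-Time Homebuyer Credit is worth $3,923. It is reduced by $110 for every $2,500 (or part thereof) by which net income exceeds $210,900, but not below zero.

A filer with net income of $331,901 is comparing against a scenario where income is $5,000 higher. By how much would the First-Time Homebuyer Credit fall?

$0

At $331,901 — income exceeds $210,900 by $121,001 → 49 increments × $110 = $5,390 ≥ base, so the credit is $0.
At $336,901 — income exceeds $210,900 by $126,001 → 51 increments × $110 = $5,610 ≥ base, so the credit is $0.
Lost: $0 − $0 = $0.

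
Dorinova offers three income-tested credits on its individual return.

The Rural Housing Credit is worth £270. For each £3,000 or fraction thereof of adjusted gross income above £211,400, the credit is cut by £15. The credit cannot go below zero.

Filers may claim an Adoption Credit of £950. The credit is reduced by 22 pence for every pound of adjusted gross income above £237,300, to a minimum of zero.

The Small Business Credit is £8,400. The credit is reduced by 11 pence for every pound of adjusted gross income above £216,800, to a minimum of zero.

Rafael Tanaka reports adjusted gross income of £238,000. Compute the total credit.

£6,999

Rural Housing Credit: income exceeds £211,400 by £26,600, which is 9 full-or-partial £3,000 increments; reduction = 9 × £15 = £135, leaving £135.
Adoption Credit: 22% of the £700 excess over £237,300 is £154; credit = £950 − £154 = £796.
Small Business Credit: 11% of the £21,200 excess over £216,800 is £2,332; credit = £8,400 − £2,332 = £6,068.
Total: £135 + £796 + £6,068 = £6,999.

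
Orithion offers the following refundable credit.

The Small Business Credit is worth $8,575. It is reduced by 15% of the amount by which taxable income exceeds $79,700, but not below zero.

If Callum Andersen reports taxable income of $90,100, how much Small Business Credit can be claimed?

$7,015

Small Business Credit: 15% of the $10,400 excess over $79,700 is $1,560; credit = $8,575 − $1,560 = $7,015.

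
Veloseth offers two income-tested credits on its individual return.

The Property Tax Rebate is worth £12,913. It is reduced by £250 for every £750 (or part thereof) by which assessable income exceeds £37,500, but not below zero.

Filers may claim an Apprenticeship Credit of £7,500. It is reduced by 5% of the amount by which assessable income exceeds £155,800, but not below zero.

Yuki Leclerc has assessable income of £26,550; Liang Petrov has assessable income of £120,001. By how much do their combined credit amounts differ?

£12,913

Yuki (£26,550): Property Tax Rebate: £26,550 is at or below the £37,500 threshold, so the full £12,913 applies. Apprenticeship Credit: £26,550 is at or below the £155,800 threshold, so the full £7,500 applies. total £12,913 + £7,500 = £20,413
Liang (£120,001): Property Tax Rebate: income exceeds £37,500 by £82,501 → 111 increments × £250 = £27,750 ≥ base, so the credit is £0. Apprenticeship Credit: £120,001 is at or below the £155,800 threshold, so the full £7,500 applies. total £0 + £7,500 = £7,500
Difference: |£20,413 − £7,500| = £12,913.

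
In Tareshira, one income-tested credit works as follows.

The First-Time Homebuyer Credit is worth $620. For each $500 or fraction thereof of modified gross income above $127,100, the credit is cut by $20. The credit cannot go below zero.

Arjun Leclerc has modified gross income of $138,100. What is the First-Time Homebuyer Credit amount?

First-Time Homebuyer Credit: income exceeds $127,100 by $11,000, which is 22 full-or-partial $500 increments; reduction = 22 × $20 = $440, leaving $180.

$180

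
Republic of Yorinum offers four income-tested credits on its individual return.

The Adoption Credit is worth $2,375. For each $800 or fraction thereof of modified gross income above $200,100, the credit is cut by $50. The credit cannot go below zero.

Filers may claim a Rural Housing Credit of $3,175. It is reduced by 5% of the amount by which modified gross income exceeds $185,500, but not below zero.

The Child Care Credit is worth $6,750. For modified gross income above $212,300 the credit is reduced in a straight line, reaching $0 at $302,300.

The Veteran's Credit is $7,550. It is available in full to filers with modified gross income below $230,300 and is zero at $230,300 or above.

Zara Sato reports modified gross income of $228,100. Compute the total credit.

$14,785

Adoption Credit: income exceeds $200,100 by $28,000, which is 35 full-or-partial $800 increments; reduction = 35 × $50 = $1,750, leaving $625.
Rural Housing Credit: 5% of the $42,600 excess over $185,500 is $2,130; credit = $3,175 − $2,130 = $1,045.
Child Care Credit: $228,100 is $15,800 into a $90,000 phase-out range, leaving 74,200/90,000 of the credit: $6,750 × 74,200/90,000 = $5,565.
Veteran's Credit: $228,100 is below the $230,300 cutoff, so the full $7,550 applies.
Total: $625 + $1,045 + $5,565 + $7,550 = $14,785.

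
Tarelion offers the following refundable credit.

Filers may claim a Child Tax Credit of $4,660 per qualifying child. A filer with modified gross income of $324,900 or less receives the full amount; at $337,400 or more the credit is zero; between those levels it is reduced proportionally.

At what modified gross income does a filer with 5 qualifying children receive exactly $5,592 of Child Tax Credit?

Full credit = 5 × $4,660 = $23,300.
$5,592 is 5,592/23,300 of the full $23,300, so 17,708/23,300 of the $12,500 range has been used: income = $324,900 + $12,500 × 17,708/23,300 = $334,400.

$334,400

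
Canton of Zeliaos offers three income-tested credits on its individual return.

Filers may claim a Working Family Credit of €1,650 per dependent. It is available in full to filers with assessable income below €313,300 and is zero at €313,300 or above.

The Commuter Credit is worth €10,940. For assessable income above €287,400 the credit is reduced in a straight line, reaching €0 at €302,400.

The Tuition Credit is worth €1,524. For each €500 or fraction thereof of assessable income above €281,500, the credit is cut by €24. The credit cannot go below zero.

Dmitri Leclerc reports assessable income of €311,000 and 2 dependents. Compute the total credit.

€3,408

Working Family Credit: base = 2 × €1,650 = €3,300. €311,000 is below the €313,300 cutoff, so the full €3,300 applies.
Commuter Credit: €311,000 is at or above €302,400, so the credit is €0.
Tuition Credit: income exceeds €281,500 by €29,500, which is 59 full-or-partial €500 increments; reduction = 59 × €24 = €1,416, leaving €108.
Total: €3,300 + €0 + €108 = €3,408.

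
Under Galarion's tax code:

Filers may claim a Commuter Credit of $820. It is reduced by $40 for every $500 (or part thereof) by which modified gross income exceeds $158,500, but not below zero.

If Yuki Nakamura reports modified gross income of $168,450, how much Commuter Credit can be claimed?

Commuter Credit: income exceeds $158,500 by $9,950, which is 20 full-or-partial $500 increments; reduction = 20 × $40 = $800, leaving $20.

$20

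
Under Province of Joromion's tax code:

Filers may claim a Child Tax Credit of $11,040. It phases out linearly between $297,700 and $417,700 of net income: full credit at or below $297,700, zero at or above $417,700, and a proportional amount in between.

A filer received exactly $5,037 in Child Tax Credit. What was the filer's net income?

$5,037 is 5,037/11,040 of the full $11,040, so 6,003/11,040 of the $120,000 range has been used: income = $297,700 + $120,000 × 6,003/11,040 = $362,950.

$362,950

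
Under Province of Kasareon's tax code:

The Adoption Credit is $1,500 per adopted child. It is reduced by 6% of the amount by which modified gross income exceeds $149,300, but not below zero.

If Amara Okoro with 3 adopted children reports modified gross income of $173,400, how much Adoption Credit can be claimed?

$3,054

Adoption Credit: base = 3 × $1,500 = $4,500. 6% of the $24,100 excess over $149,300 is $1,446; credit = $4,500 − $1,446 = $3,054.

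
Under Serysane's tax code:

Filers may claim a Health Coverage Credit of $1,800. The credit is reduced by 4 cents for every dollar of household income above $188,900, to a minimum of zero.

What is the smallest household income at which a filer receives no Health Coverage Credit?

The credit falls by 4% of each dollar above $188,900, so it reaches zero when the excess is $1,800 / 4% = $45,000: income = $188,900 + $45,000 = $233,900.

$233,900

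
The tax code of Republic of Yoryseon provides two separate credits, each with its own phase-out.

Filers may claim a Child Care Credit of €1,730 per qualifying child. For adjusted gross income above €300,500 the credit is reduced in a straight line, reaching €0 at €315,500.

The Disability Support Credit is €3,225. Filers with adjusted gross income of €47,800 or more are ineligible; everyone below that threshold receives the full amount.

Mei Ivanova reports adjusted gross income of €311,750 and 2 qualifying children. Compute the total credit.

€865

Child Care Credit: base = 2 × €1,730 = €3,460. €311,750 is €11,250 into a €15,000 phase-out range, leaving 3,750/15,000 of the credit: €3,460 × 3,750/15,000 = €865.
Disability Support Credit: €311,750 meets or exceeds the €47,800 cutoff, so the credit is €0.
Total: €865 + €0 = €865.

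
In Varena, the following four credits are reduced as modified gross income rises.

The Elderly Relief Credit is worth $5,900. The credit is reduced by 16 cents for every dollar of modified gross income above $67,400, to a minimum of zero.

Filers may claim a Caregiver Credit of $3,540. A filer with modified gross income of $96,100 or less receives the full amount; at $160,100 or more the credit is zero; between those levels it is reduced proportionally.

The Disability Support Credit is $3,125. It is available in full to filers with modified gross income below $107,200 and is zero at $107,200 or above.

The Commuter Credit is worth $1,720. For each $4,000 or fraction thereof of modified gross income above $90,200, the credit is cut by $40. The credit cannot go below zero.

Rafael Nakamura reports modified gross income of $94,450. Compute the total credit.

$9,877

Elderly Relief Credit: 16% of the $27,050 excess over $67,400 is $4,328; credit = $5,900 − $4,328 = $1,572.
Caregiver Credit: $94,450 is at or below the $96,100 threshold, so the full $3,540 applies.
Disability Support Credit: $94,450 is below the $107,200 cutoff, so the full $3,125 applies.
Commuter Credit: income exceeds $90,200 by $4,250, which is 2 full-or-partial $4,000 increments; reduction = 2 × $40 = $80, leaving $1,640.
Total: $1,572 + $3,540 + $3,125 + $1,640 = $9,877.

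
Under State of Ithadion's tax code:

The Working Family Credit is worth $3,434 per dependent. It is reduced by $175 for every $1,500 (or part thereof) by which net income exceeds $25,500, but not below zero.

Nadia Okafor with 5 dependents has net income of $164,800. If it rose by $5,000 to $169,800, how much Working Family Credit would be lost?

At $164,800 — base = 5 × $3,434 = $17,170. income exceeds $25,500 by $139,300, which is 93 full-or-partial $1,500 increments; reduction = 93 × $175 = $16,275, leaving $895.
At $169,800 — base = 5 × $3,434 = $17,170. income exceeds $25,500 by $144,300, which is 97 full-or-partial $1,500 increments; reduction = 97 × $175 = $16,975, leaving $195.
Lost: $895 − $195 = $700.

$700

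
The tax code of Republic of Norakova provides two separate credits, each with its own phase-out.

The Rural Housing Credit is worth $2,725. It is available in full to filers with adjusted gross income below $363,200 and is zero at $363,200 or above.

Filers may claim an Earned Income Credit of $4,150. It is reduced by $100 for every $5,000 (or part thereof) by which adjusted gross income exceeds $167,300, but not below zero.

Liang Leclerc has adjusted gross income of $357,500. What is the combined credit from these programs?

$2,975

Rural Housing Credit: $357,500 is below the $363,200 cutoff, so the full $2,725 applies.
Earned Income Credit: income exceeds $167,300 by $190,200, which is 39 full-or-partial $5,000 increments; reduction = 39 × $100 = $3,900, leaving $250.
Total: $2,725 + $250 = $2,975.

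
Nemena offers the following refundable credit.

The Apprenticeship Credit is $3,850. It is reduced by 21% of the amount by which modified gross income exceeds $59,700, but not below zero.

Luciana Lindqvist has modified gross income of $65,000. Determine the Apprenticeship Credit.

Apprenticeship Credit: 21% of the $5,300 excess over $59,700 is $1,113; credit = $3,850 − $1,113 = $2,737.

$2,737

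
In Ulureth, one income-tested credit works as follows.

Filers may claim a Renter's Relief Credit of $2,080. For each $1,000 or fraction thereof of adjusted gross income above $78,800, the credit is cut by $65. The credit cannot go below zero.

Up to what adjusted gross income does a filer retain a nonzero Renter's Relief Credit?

$109,800

After 31 increments the reduction is 31 × $65 = $2,015, leaving $65; one more increment wipes it out. Increment 31 ends at excess 31 × $1,000 = $31,000, so the highest qualifying income is $78,800 + $31,000 = $109,800.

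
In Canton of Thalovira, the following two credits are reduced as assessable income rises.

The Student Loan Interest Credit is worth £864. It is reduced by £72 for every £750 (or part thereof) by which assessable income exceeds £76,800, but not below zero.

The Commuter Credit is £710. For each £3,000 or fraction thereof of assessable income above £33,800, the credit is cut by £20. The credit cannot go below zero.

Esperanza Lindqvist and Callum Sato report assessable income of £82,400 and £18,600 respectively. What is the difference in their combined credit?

Esperanza (£82,400): Student Loan Interest Credit: income exceeds £76,800 by £5,600, which is 8 full-or-partial £750 increments; reduction = 8 × £72 = £576, leaving £288. Commuter Credit: income exceeds £33,800 by £48,600, which is 17 full-or-partial £3,000 increments; reduction = 17 × £20 = £340, leaving £370. total £288 + £370 = £658
Callum (£18,600): Student Loan Interest Credit: £18,600 is at or below the £76,800 threshold, so the full £864 applies. Commuter Credit: £18,600 is at or below the £33,800 threshold, so the full £710 applies. total £864 + £710 = £1,574
Difference: |£658 − £1,574| = £916.

£916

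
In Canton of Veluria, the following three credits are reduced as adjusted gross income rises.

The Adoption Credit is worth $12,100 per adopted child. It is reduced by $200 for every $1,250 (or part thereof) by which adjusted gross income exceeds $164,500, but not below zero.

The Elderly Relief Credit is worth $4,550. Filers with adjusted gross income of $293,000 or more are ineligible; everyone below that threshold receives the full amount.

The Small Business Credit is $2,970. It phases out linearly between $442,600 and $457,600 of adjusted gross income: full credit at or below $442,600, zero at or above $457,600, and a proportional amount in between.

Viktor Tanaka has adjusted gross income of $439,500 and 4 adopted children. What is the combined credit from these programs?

Adoption Credit: base = 4 × $12,100 = $48,400. income exceeds $164,500 by $275,000, which is 220 full-or-partial $1,250 increments; reduction = 220 × $200 = $44,000, leaving $4,400.
Elderly Relief Credit: $439,500 meets or exceeds the $293,000 cutoff, so the credit is $0.
Small Business Credit: $439,500 is at or below the $442,600 threshold, so the full $2,970 applies.
Total: $4,400 + $0 + $2,970 = $7,370.

$7,370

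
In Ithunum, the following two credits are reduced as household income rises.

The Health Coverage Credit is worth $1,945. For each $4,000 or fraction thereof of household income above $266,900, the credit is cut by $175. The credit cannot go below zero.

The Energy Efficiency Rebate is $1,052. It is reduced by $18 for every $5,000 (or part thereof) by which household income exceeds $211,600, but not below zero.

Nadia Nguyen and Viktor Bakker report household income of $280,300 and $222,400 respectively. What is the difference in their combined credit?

Nadia ($280,300): Health Coverage Credit: income exceeds $266,900 by $13,400, which is 4 full-or-partial $4,000 increments; reduction = 4 × $175 = $700, leaving $1,245. Energy Efficiency Rebate: income exceeds $211,600 by $68,700, which is 14 full-or-partial $5,000 increments; reduction = 14 × $18 = $252, leaving $800. total $1,245 + $800 = $2,045
Viktor ($222,400): Health Coverage Credit: $222,400 is at or below the $266,900 threshold, so the full $1,945 applies. Energy Efficiency Rebate: income exceeds $211,600 by $10,800, which is 3 full-or-partial $5,000 increments; reduction = 3 × $18 = $54, leaving $998. total $1,945 + $998 = $2,943
Difference: |$2,045 − $2,943| = $898.

$898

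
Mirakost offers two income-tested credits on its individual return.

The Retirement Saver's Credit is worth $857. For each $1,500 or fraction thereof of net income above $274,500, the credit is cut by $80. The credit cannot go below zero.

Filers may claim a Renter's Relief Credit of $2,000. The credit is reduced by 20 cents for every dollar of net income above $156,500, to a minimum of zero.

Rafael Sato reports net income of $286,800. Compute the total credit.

$137

Retirement Saver's Credit: income exceeds $274,500 by $12,300, which is 9 full-or-partial $1,500 increments; reduction = 9 × $80 = $720, leaving $137.
Renter's Relief Credit: 20% of the $130,300 excess over $156,500 is $26,060 ≥ base, so the credit is $0.
Total: $137 + $0 = $137.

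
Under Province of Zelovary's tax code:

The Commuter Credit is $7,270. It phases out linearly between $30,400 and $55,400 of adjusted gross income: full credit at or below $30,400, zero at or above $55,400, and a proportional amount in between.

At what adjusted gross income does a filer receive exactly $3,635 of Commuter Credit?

$42,900

$3,635 is 3,635/7,270 of the full $7,270, so 3,635/7,270 of the $25,000 range has been used: income = $30,400 + $25,000 × 3,635/7,270 = $42,900.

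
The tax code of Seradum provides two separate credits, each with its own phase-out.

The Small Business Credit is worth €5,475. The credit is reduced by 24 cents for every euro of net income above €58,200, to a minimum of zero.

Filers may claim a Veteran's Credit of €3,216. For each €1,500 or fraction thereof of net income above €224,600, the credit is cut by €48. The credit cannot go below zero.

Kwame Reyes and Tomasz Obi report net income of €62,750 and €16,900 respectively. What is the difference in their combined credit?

€1,092

Kwame (€62,750): Small Business Credit: 24% of the €4,550 excess over €58,200 is €1,092; credit = €5,475 − €1,092 = €4,383. Veteran's Credit: €62,750 is at or below the €224,600 threshold, so the full €3,216 applies. total €4,383 + €3,216 = €7,599
Tomasz (€16,900): Small Business Credit: €16,900 is at or below the €58,200 threshold, so the full €5,475 applies. Veteran's Credit: €16,900 is at or below the €224,600 threshold, so the full €3,216 applies. total €5,475 + €3,216 = €8,691
Difference: |€7,599 − €8,691| = €1,092.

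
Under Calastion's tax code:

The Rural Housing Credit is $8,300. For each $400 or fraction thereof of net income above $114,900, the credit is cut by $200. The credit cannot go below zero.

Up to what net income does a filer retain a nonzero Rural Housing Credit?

After 41 increments the reduction is 41 × $200 = $8,200, leaving $100; one more increment wipes it out. Increment 41 ends at excess 41 × $400 = $16,400, so the highest qualifying income is $114,900 + $16,400 = $131,300.

$131,300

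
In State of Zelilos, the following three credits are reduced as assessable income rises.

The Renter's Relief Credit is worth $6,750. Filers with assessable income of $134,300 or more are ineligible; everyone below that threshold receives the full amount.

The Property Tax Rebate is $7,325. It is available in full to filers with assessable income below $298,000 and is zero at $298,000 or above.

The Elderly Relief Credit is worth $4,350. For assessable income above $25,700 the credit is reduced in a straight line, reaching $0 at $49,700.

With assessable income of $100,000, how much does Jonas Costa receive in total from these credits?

$14,075

Renter's Relief Credit: $100,000 is below the $134,300 cutoff, so the full $6,750 applies.
Property Tax Rebate: $100,000 is below the $298,000 cutoff, so the full $7,325 applies.
Elderly Relief Credit: $100,000 is at or above $49,700, so the credit is $0.
Total: $6,750 + $7,325 + $0 = $14,075.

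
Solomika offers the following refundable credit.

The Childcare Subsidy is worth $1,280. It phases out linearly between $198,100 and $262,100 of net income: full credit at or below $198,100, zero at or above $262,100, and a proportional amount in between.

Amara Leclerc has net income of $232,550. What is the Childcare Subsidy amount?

Childcare Subsidy: $232,550 is $34,450 into a $64,000 phase-out range, leaving 29,550/64,000 of the credit: $1,280 × 29,550/64,000 = $591.

$591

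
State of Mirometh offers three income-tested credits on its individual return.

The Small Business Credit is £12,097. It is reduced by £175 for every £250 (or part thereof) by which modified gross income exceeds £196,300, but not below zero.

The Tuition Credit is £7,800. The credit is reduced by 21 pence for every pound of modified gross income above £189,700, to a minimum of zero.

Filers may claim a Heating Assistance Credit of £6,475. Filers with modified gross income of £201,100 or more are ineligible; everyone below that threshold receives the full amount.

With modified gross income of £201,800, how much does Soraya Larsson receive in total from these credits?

Small Business Credit: income exceeds £196,300 by £5,500, which is 22 full-or-partial £250 increments; reduction = 22 × £175 = £3,850, leaving £8,247.
Tuition Credit: 21% of the £12,100 excess over £189,700 is £2,541; credit = £7,800 − £2,541 = £5,259.
Heating Assistance Credit: £201,800 meets or exceeds the £201,100 cutoff, so the credit is £0.
Total: £8,247 + £5,259 + £0 = £13,506.

£13,506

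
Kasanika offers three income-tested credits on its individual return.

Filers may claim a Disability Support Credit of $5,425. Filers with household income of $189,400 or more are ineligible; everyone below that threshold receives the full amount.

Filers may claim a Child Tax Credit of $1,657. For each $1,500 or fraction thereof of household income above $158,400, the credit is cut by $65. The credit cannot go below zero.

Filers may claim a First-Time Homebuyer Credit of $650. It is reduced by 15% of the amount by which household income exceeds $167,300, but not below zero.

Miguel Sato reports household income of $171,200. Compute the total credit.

Disability Support Credit: $171,200 is below the $189,400 cutoff, so the full $5,425 applies.
Child Tax Credit: income exceeds $158,400 by $12,800, which is 9 full-or-partial $1,500 increments; reduction = 9 × $65 = $585, leaving $1,072.
First-Time Homebuyer Credit: 15% of the $3,900 excess over $167,300 is $585; credit = $650 − $585 = $65.
Total: $5,425 + $1,072 + $65 = $6,562.

$6,562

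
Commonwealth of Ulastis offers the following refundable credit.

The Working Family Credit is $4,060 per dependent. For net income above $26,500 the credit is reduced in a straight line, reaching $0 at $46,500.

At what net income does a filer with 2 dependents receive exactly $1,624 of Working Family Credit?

$42,500

Full credit = 2 × $4,060 = $8,120.
$1,624 is 1,624/8,120 of the full $8,120, so 6,496/8,120 of the $20,000 range has been used: income = $26,500 + $20,000 × 6,496/8,120 = $42,500.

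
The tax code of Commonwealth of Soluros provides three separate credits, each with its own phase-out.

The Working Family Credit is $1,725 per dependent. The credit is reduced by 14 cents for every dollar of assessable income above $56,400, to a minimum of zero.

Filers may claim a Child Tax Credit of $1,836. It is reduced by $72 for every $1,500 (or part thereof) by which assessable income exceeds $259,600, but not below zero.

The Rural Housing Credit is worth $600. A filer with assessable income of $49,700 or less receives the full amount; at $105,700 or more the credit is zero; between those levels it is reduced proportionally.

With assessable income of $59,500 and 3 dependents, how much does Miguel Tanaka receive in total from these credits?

Working Family Credit: base = 3 × $1,725 = $5,175. 14% of the $3,100 excess over $56,400 is $434; credit = $5,175 − $434 = $4,741.
Child Tax Credit: $59,500 is at or below the $259,600 threshold, so the full $1,836 applies.
Rural Housing Credit: $59,500 is $9,800 into a $56,000 phase-out range, leaving 46,200/56,000 of the credit: $600 × 46,200/56,000 = $495.
Total: $4,741 + $1,836 + $495 = $7,072.

$7,072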